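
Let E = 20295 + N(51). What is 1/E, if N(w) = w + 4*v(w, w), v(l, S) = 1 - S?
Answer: 1/20146 ≈ 4.9638e-5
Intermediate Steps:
N(w) = 4 - 3*w (N(w) = w + 4*(1 - w) = w + (4 - 4*w) = 4 - 3*w)
E = 20146 (E = 20295 + (4 - 3*51) = 20295 + (4 - 153) = 20295 - 149 = 20146)
1/E = 1/20146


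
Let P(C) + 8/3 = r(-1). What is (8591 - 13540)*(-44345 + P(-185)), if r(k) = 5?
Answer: 658355572/3 ≈ 2.1945e+8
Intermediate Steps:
P(C) = 7/3 (P(C) = -8/3 + 5 = 7/3)
(8591 - 13540)*(-44345 + P(-185)) = (8591 - 13540)*(-44345 + 7/3) = -4949*(-133028/3) = 658355572/3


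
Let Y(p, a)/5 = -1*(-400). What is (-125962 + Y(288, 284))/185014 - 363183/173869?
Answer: -44373544270/16084099583 ≈ -2.7588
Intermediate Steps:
Y(p, a) = 2000 (Y(p, a) = 5*(-1*(-400)) = 5*400 = 2000)
(-125962 + Y(288, 284))/185014 - 363183/173869 = (-125962 + 2000)/185014 - 363183/173869 = -123962*1/185014 - 363183*1/173869 = -61981/92507 - 363183/173869 = -44373544270/16084099583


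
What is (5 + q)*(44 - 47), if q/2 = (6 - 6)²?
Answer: -15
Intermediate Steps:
q = 0 (q = 2*(6 - 6)² = 2*0² = 2*0 = 0)
(5 + q)*(44 - 47) = (5 + 0)*(44 - 47) = 5*(-3) = -15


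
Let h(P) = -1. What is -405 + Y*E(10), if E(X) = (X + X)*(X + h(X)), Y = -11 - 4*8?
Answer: -8145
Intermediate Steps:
Y = -43 (Y = -11 - 32 = -43)
E(X) = 2*X*(-1 + X) (E(X) = (X + X)*(X - 1) = (2*X)*(-1 + X) = 2*X*(-1 + X))
-405 + Y*E(10) = -405 - 86*10*(-1 + 10) = -405 - 86*10*9 = -405 - 43*180 = -405 - 7740 = -8145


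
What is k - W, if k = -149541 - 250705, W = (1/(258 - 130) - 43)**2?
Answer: -6587913473/16384 ≈ -4.0209e+5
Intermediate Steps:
W = 30283009/16384 (W = (1/128 - 43)**2 = (-5503/128)**2 = 30283009/16384 ≈ 1848.3)
k = -400246
k - W = -400246 - 1*30283009/16384 = -400246 - 30283009/16384 = -6587913473/16384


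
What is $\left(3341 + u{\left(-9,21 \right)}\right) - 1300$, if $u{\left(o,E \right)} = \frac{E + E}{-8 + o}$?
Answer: $\frac{34655}{17} \approx 2038.5$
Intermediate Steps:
$u{\left(o,E \right)} = \frac{2 E}{-8 + o}$
$\left(3341 + u{\left(-9,21 \right)}\right) - 1300 = \left(3341 + 2 \cdot 21 \frac{1}{-8 - 9}\right) - 1300 = \left(3341 + 2 \cdot 21 \frac{1}{-17}\right) - 1300 = \left(3341 + 2 \cdot 21 \left(- \frac{1}{17}\right)\right) - 1300 = \left(3341 - \frac{42}{17}\right) - 1300 = \frac{56755}{17} - 1300 = \frac{34655}{17}$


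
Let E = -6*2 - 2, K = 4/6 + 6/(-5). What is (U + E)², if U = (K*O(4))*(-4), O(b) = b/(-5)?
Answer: 1387684/5625 ≈ 246.70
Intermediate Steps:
O(b) = -b/5 (O(b) = b*(-⅕) = -b/5)
K = -8/15 (K = 4*(⅙) + 6*(-⅕) = ⅔ - 6/5 = -8/15 ≈ -0.53333)
E = -14 (E = -12 - 2 = -14)
U = -128/75 (U = -(-8)*4/75*(-4) = -8/15*(-⅘)*(-4) = (32/75)*(-4) = -128/75 ≈ -1.7067)
(U + E)² = (-128/75 - 14)² = (-1178/75)² = 1387684/5625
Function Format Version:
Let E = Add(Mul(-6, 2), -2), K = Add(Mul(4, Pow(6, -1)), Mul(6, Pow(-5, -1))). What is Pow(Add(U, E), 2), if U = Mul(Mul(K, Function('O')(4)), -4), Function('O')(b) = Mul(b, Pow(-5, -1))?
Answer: Rational(1387684, 5625) ≈ 246.70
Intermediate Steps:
Function('O')(b) = Mul(Rational(-1, 5), b) (Function('O')(b) = Mul(b, Rational(-1, 5)) = Mul(Rational(-1, 5), b))
K = Rational(-8, 15) (K = Add(Mul(4, Rational(1, 6)), Mul(6, Rational(-1, 5))) = Add(Rational(2, 3), Rational(-6, 5)) = Rational(-8, 15) ≈ -0.53333)
E = -14 (E = Add(-12, -2) = -14)
U = Rational(-128, 75) (U = Mul(Mul(Rational(-8, 15), Mul(Rational(-1, 5), 4)), -4) = Mul(Mul(Rational(-8, 15), Rational(-4, 5)), -4) = Mul(Rational(32, 75), -4) = Rational(-128, 75) ≈ -1.7067)
Pow(Add(U, E), 2) = Pow(Add(Rational(-128, 75), -14), 2) = Pow(Rational(-1178, 75), 2) = Rational(1387684, 5625)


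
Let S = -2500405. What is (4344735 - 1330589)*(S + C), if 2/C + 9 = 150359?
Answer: -566562832184333604/75175 ≈ -7.5366e+12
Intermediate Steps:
C = 1/75175 (C = 2/(-9 + 150359) = 2/150350 = 2*(1/150350) = 1/75175 ≈ 1.3302e-5)
(4344735 - 1330589)*(S + C) = (4344735 - 1330589)*(-2500405 + 1/75175) = 3014146*(-187967945874/75175) = -566562832184333604/75175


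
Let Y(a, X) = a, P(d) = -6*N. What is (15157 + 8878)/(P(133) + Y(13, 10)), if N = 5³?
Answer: -2185/67 ≈ -32.612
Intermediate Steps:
N = 125
P(d) = -750 (P(d) = -6*125 = -750)
(15157 + 8878)/(P(133) + Y(13, 10)) = (15157 + 8878)/(-750 + 13) = 24035/(-737) = 24035*(-1/737) = -2185/67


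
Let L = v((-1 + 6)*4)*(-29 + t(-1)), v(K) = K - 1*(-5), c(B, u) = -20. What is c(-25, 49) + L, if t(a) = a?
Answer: -770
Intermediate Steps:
v(K) = 5 + K (v(K) = K + 5 = 5 + K)
L = -750 (L = (5 + (-1 + 6)*4)*(-29 - 1) = (5 + 5*4)*(-30) = (5 + 20)*(-30) = 25*(-30) = -750)
c(-25, 49) + L = -20 - 750 = -770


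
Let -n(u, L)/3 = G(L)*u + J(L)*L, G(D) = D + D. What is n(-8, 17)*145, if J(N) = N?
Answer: -7395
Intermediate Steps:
G(D) = 2*D
n(u, L) = -3*L² - 6*L*u (n(u, L) = -3*((2*L)*u + L*L) = -3*(2*L*u + L²) = -3*(L² + 2*L*u) = -3*L² - 6*L*u)
n(-8, 17)*145 = (3*17*(-1*17 - 2*(-8)))*145 = (3*17*(-17 + 16))*145 = (3*17*(-1))*145 = -51*145 = -7395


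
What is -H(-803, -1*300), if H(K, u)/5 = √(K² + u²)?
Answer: -5*√734809 ≈ -4286.0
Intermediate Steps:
H(K, u) = 5*√(K² + u²)
-H(-803, -1*300) = -5*√((-803)² + (-1*300)²) = -5*√(644809 + (-300)²) = -5*√(644809 + 90000) = -5*√734809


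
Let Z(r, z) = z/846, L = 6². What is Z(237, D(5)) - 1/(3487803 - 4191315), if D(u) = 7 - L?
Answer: -1133389/33065064 ≈ -0.034278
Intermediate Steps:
L = 36
D(u) = -29 (D(u) = 7 - 1*36 = 7 - 36 = -29)
Z(r, z) = z/846 (Z(r, z) = z*(1/846) = z/846)
Z(237, D(5)) - 1/(3487803 - 4191315) = (1/846)*(-29) - 1/(3487803 - 4191315) = -29/846 - 1/(-703512) = -29/846 - 1*(-1/703512) = -29/846 + 1/703512 = -1133389/33065064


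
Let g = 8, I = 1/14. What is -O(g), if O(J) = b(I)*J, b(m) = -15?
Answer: 120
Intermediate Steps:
I = 1/14 ≈ 0.071429
O(J) = -15*J
-O(g) = -(-15)*8 = -1*(-120) = 120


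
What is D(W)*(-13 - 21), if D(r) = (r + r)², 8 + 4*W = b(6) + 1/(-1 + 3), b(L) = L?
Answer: -153/8 ≈ -19.125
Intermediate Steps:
W = -3/8 (W = -2 + (6 + 1/(-1 + 3))/4 = -2 + (6 + 1/2)/4 = -2 + (6 + ½)/4 = -2 + (¼)*(13/2) = -2 + 13/8 = -3/8 ≈ -0.37500)
D(r) = 4*r² (D(r) = (2*r)² = 4*r²)
D(W)*(-13 - 21) = (4*(-3/8)²)*(-13 - 21) = (4*(9/64))*(-34) = (9/16)*(-34) = -153/8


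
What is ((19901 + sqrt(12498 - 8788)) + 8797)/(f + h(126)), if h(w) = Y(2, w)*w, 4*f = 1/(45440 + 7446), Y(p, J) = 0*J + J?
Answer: 6070889712/3358472545 + 211544*sqrt(3710)/3358472545 ≈ 1.8115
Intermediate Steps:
Y(p, J) = J (Y(p, J) = 0 + J = J)
f = 1/211544 (f = 1/(4*(45440 + 7446)) = (1/4)/52886 = (1/4)*(1/52886) = 1/211544 ≈ 4.7271e-6)
h(w) = w**2 (h(w) = w*w = w**2)
((19901 + sqrt(12498 - 8788)) + 8797)/(f + h(126)) = ((19901 + sqrt(12498 - 8788)) + 8797)/(1/211544 + 126**2) = ((19901 + sqrt(3710)) + 8797)/(1/211544 + 15876) = (28698 + sqrt(3710))/(3358472545/211544) = (28698 + sqrt(3710))*(211544/3358472545) = 6070889712/3358472545 + 211544*sqrt(3710)/3358472545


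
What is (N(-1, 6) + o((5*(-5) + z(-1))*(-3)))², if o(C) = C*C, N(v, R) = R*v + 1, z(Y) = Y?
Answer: 36954241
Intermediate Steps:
N(v, R) = 1 + R*v
o(C) = C²
(N(-1, 6) + o((5*(-5) + z(-1))*(-3)))² = ((1 + 6*(-1)) + ((5*(-5) - 1)*(-3))²)² = ((1 - 6) + ((-25 - 1)*(-3))²)² = (-5 + (-26*(-3))²)² = (-5 + 78²)² = (-5 + 6084)² = 6079² = 36954241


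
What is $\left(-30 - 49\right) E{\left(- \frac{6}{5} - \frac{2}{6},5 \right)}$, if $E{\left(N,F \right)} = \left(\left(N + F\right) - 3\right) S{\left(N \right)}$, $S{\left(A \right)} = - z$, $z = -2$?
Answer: $- \frac{1106}{15} \approx -73.733$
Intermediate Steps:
$S{\left(A \right)} = 2$ ($S{\left(A \right)} = \left(-1\right) \left(-2\right) = 2$)
$E{\left(N,F \right)} = -6 + 2 F + 2 N$ ($E{\left(N,F \right)} = \left(\left(N + F\right) - 3\right) 2 = \left(\left(F + N\right) - 3\right) 2 = \left(-3 + F + N\right) 2 = -6 + 2 F + 2 N$)
$\left(-30 - 49\right) E{\left(- \frac{6}{5} - \frac{2}{6},5 \right)} = \left(-30 - 49\right) \left(-6 + 2 \cdot 5 + 2 \left(- \frac{6}{5} - \frac{2}{6}\right)\right) = - 79 \left(-6 + 10 + 2 \left(\left(-6\right) \frac{1}{5} - \frac{1}{3}\right)\right) = - 79 \left(-6 + 10 + 2 \left(- \frac{6}{5} - \frac{1}{3}\right)\right) = - 79 \left(-6 + 10 + 2 \left(- \frac{23}{15}\right)\right) = - 79 \left(-6 + 10 - \frac{46}{15}\right) = \left(-79\right) \frac{14}{15} = - \frac{1106}{15}$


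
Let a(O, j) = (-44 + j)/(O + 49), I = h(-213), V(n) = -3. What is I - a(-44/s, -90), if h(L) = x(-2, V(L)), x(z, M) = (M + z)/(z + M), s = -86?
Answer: 7891/2129 ≈ 3.7064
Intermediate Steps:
x(z, M) = 1 (x(z, M) = (M + z)/(M + z) = 1)
h(L) = 1
I = 1
a(O, j) = (-44 + j)/(49 + O)
I - a(-44/s, -90) = 1 - (-44 - 90)/(49 - 44/(-86)) = 1 - (-134)/(49 - 44*(-1/86)) = 1 - (-134)/(49 + 22/43) = 1 - (-134)/2129/43 = 1 - 43*(-134)/2129 = 1 - 1*(-5762/2129) = 1 + 5762/2129 = 7891/2129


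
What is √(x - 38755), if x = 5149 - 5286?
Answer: 2*I*√9723 ≈ 197.21*I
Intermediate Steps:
x = -137
√(x - 38755) = √(-137 - 38755) = √(-38892) = 2*I*√9723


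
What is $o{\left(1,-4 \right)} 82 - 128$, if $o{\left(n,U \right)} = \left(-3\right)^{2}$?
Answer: $610$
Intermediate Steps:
$o{\left(n,U \right)} = 9$
$o{\left(1,-4 \right)} 82 - 128 = 9 \cdot 82 - 128 = 738 - 128 = 610$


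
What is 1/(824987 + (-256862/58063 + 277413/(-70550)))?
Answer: 4096344650/3379396854724431 ≈ 1.2122e-6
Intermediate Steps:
1/(824987 + (-256862/58063 + 277413/(-70550))) = 1/(824987 + (-256862*1/58063 + 277413*(-1/70550))) = 1/(824987 + (-256862/58063 - 277413/70550)) = 1/(824987 - 34229045119/4096344650) = 1/(3379396854724431/4096344650) = 4096344650/3379396854724431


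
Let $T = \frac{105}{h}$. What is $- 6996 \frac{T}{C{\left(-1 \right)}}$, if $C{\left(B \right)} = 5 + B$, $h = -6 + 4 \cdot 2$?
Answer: $- \frac{183645}{2} \approx -91823.0$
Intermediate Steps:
$h = 2$ ($h = -6 + 8 = 2$)
$T = \frac{105}{2} \approx 52.5$
$- 6996 \frac{T}{C{\left(-1 \right)}} = - 6996 \frac{105}{2 \left(5 - 1\right)} = - 6996 \frac{105}{2 \cdot 4} = - 6996 \cdot \frac{105}{2} \cdot \frac{1}{4} = \left(-6996\right) \frac{105}{8} = - \frac{183645}{2}$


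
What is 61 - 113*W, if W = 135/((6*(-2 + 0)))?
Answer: 5329/4 ≈ 1332.3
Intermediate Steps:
W = -45/4 (W = 135/((6*(-2))) = 135/(-12) = 135*(-1/12) = -45/4 ≈ -11.250)
61 - 113*W = 61 - 113*(-45/4) = 61 + 5085/4 = 5329/4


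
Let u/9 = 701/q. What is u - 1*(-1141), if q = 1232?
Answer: 1412021/1232 ≈ 1146.1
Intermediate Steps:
u = 6309/1232 (u = 9*(701/1232) = 6309/1232 ≈ 5.1209)
u - 1*(-1141) = 6309/1232 - 1*(-1141) = 6309/1232 + 1141 = 1412021/1232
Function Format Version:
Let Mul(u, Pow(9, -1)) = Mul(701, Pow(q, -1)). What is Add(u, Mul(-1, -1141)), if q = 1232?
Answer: Rational(1412021, 1232) ≈ 1146.1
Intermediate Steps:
u = Rational(6309, 1232) (u = Mul(9, Mul(701, Pow(1232, -1))) = Mul(9, Mul(701, Rational(1, 1232))) = Mul(9, Rational(701, 1232)) = Rational(6309, 1232) ≈ 5.1209)
Add(u, Mul(-1, -1141)) = Add(Rational(6309, 1232), Mul(-1, -1141)) = Add(Rational(6309, 1232), 1141) = Rational(1412021, 1232)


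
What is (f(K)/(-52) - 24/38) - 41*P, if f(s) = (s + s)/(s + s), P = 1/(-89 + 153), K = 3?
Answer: -20415/15808 ≈ -1.2914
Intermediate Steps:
P = 1/64 ≈ 0.015625
f(s) = 1 (f(s) = (2*s)/((2*s)) = (2*s)*(1/(2*s)) = 1)
(f(K)/(-52) - 24/38) - 41*P = (1/(-52) - 24/38) - 41*1/64 = (1*(-1/52) - 24*1/38) - 41/64 = (-1/52 - 12/19) - 41/64 = -643/988 - 41/64 = -20415/15808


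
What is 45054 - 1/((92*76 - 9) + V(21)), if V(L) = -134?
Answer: 308574845/6849 ≈ 45054.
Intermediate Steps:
45054 - 1/((92*76 - 9) + V(21)) = 45054 - 1/((92*76 - 9) - 134) = 45054 - 1/((6992 - 9) - 134) = 45054 - 1/(6983 - 134) = 45054 - 1/6849 = 308574845/6849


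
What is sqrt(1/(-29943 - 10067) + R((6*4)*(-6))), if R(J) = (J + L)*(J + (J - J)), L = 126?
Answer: sqrt(4149273819190)/40010 ≈ 50.912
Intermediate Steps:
R(J) = J*(126 + J) (R(J) = (J + 126)*(J + (J - J)) = (126 + J)*(J + 0) = (126 + J)*J = J*(126 + J))
sqrt(1/(-29943 - 10067) + R((6*4)*(-6))) = sqrt(1/(-29943 - 10067) + ((6*4)*(-6))*(126 + (6*4)*(-6))) = sqrt(1/(-40010) + (24*(-6))*(126 + 24*(-6))) = sqrt(-1/40010 - 144*(126 - 144)) = sqrt(-1/40010 - 144*(-18)) = sqrt(-1/40010 + 2592) = sqrt(103705919/40010) = sqrt(4149273819190)/40010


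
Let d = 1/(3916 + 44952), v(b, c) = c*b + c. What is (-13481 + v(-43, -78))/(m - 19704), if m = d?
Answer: 498697940/962895071 ≈ 0.51791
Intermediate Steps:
v(b, c) = c + b*c (v(b, c) = b*c + c = c + b*c)
d = 1/48868 ≈ 2.0463e-5
m = 1/48868 ≈ 2.0463e-5
(-13481 + v(-43, -78))/(m - 19704) = (-13481 - 78*(1 - 43))/(1/48868 - 19704) = (-13481 - 78*(-42))/(-962895071/48868) = (-13481 + 3276)*(-48868/962895071) = -10205*(-48868/962895071) = 498697940/962895071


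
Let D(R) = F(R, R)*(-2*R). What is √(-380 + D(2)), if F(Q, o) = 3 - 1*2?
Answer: 8*I*√6 ≈ 19.596*I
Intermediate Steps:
F(Q, o) = 1 (F(Q, o) = 3 - 2 = 1)
D(R) = -2*R (D(R) = 1*(-2*R) = -2*R)
√(-380 + D(2)) = √(-380 - 2*2) = √(-380 - 4) = √(-384) = 8*I*√6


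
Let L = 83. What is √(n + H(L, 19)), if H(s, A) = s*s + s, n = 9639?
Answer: 7*√339 ≈ 128.88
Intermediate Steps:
H(s, A) = s + s² (H(s, A) = s² + s = s + s²)
√(n + H(L, 19)) = √(9639 + 83*(1 + 83)) = √(9639 + 83*84) = √(9639 + 6972) = √16611 = 7*√339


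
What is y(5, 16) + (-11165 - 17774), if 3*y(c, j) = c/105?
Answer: -1823156/63 ≈ -28939.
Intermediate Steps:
y(c, j) = c/315 (y(c, j) = (c/105)/3 = c/315)
y(5, 16) + (-11165 - 17774) = (1/315)*5 + (-11165 - 17774) = 1/63 - 28939 = -1823156/63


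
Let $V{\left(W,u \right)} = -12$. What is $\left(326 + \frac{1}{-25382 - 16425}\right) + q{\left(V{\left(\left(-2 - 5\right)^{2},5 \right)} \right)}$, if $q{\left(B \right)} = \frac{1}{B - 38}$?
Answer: $\frac{681412243}{2090350} \approx 325.98$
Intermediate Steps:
$q{\left(B \right)} = \frac{1}{-38 + B}$
$\left(326 + \frac{1}{-25382 - 16425}\right) + q{\left(V{\left(\left(-2 - 5\right)^{2},5 \right)} \right)} = \left(326 + \frac{1}{-25382 - 16425}\right) + \frac{1}{-38 - 12} = \left(326 + \frac{1}{-41807}\right) + \frac{1}{-50} = \left(326 - \frac{1}{41807}\right) - \frac{1}{50} = \frac{13629081}{41807} - \frac{1}{50} = \frac{681412243}{2090350}$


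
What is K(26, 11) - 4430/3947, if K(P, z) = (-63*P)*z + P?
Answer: -71018854/3947 ≈ -17993.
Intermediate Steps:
K(P, z) = P - 63*P*z (K(P, z) = -63*P*z + P = P - 63*P*z)
K(26, 11) - 4430/3947 = 26*(1 - 63*11) - 4430/3947 = 26*(1 - 693) - 4430/3947 = 26*(-692) - 1*4430/3947 = -17992 - 4430/3947 = -71018854/3947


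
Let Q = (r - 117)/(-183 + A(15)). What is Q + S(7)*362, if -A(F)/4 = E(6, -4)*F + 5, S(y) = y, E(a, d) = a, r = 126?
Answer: 1426633/563 ≈ 2534.0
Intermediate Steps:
A(F) = -20 - 24*F (A(F) = -4*(6*F + 5) = -4*(5 + 6*F) = -20 - 24*F)
Q = -9/563 (Q = (126 - 117)/(-183 + (-20 - 24*15)) = 9/(-183 + (-20 - 360)) = 9/(-183 - 380) = 9/(-563) = 9*(-1/563) = -9/563 ≈ -0.015986)
Q + S(7)*362 = -9/563 + 7*362 = -9/563 + 2534 = 1426633/563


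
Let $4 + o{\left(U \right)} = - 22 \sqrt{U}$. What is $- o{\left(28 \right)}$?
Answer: $4 + 44 \sqrt{7} \approx 120.41$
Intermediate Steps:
$o{\left(U \right)} = -4 - 22 \sqrt{U}$
$- o{\left(28 \right)} = - (-4 - 22 \sqrt{28}) = - (-4 - 22 \cdot 2 \sqrt{7}) = - (-4 - 44 \sqrt{7}) = 4 + 44 \sqrt{7}$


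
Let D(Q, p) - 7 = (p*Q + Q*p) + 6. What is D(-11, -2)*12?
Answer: 684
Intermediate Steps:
D(Q, p) = 13 + 2*Q*p (D(Q, p) = 7 + ((p*Q + Q*p) + 6) = 7 + ((Q*p + Q*p) + 6) = 7 + (2*Q*p + 6) = 7 + (6 + 2*Q*p) = 13 + 2*Q*p)
D(-11, -2)*12 = (13 + 2*(-11)*(-2))*12 = (13 + 44)*12 = 57*12 = 684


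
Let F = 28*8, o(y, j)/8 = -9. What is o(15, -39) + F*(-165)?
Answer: -37032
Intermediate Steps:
o(y, j) = -72 (o(y, j) = 8*(-9) = -72)
F = 224
o(15, -39) + F*(-165) = -72 + 224*(-165) = -72 - 36960 = -37032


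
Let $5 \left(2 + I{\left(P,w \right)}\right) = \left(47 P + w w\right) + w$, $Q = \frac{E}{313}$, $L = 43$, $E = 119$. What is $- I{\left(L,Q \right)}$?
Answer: $- \frac{197067067}{489845} \approx -402.3$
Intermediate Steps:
$Q = \frac{119}{313} \approx 0.38019$
$I{\left(P,w \right)} = -2 + \frac{w}{5} + \frac{w^{2}}{5} + \frac{47 P}{5}$ ($I{\left(P,w \right)} = -2 + \frac{\left(47 P + w w\right) + w}{5} = -2 + \frac{\left(47 P + w^{2}\right) + w}{5} = -2 + \frac{\left(w^{2} + 47 P\right) + w}{5} = -2 + \frac{w + w^{2} + 47 P}{5} = -2 + \left(\frac{w}{5} + \frac{w^{2}}{5} + \frac{47 P}{5}\right) = -2 + \frac{w}{5} + \frac{w^{2}}{5} + \frac{47 P}{5}$)
$- I{\left(L,Q \right)} = - (-2 + \frac{1}{5} \cdot \frac{119}{313} + \frac{\left(\frac{119}{313}\right)^{2}}{5} + \frac{47}{5} \cdot 43) = - (-2 + \frac{119}{1565} + \frac{1}{5} \cdot \frac{14161}{97969} + \frac{2021}{5}) = - (-2 + \frac{119}{1565} + \frac{14161}{489845} + \frac{2021}{5}) = \left(-1\right) \frac{197067067}{489845} = - \frac{197067067}{489845}$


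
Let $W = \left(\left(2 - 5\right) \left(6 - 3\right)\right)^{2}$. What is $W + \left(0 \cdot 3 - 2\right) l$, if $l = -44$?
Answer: $169$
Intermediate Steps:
$W = 81$ ($W = \left(\left(-3\right) 3\right)^{2} = \left(-9\right)^{2} = 81$)
$W + \left(0 \cdot 3 - 2\right) l = 81 + \left(0 \cdot 3 - 2\right) \left(-44\right) = 81 + \left(0 - 2\right) \left(-44\right) = 81 - -88 = 81 + 88 = 169$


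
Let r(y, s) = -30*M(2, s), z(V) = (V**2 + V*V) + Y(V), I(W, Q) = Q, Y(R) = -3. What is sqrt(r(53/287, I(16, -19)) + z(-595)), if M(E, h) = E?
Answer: sqrt(707987) ≈ 841.42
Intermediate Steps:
z(V) = -3 + 2*V**2 (z(V) = (V**2 + V*V) - 3 = (V**2 + V**2) - 3 = 2*V**2 - 3 = -3 + 2*V**2)
r(y, s) = -60 (r(y, s) = -30*2 = -60)
sqrt(r(53/287, I(16, -19)) + z(-595)) = sqrt(-60 + (-3 + 2*(-595)**2)) = sqrt(-60 + (-3 + 2*354025)) = sqrt(-60 + (-3 + 708050)) = sqrt(-60 + 708047) = sqrt(707987)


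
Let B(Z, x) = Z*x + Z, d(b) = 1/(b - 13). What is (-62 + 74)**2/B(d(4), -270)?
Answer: 1296/269 ≈ 4.8178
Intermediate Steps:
d(b) = 1/(-13 + b)
B(Z, x) = Z + Z*x
(-62 + 74)**2/B(d(4), -270) = (-62 + 74)**2/(((1 - 270)/(-13 + 4))) = 12**2/((-269/(-9))) = 144/((-1/9*(-269))) = 144/(269/9) = 144*(9/269) = 1296/269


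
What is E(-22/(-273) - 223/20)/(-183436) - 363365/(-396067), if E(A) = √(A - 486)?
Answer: 363365/396067 - 17*I*√12818715/500780280 ≈ 0.91743 - 0.00012154*I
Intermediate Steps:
E(A) = √(-486 + A)
E(-22/(-273) - 223/20)/(-183436) - 363365/(-396067) = √(-486 + (-22/(-273) - 223/20))/(-183436) - 363365/(-396067) = √(-486 + (-22*(-1/273) - 223*1/20))*(-1/183436) - 363365*(-1/396067) = √(-486 + (22/273 - 223/20))*(-1/183436) + 363365/396067 = √(-486 - 60439/5460)*(-1/183436) + 363365/396067 = √(-2713999/5460)*(-1/183436) + 363365/396067 = (17*I*√12818715/2730)*(-1/183436) + 363365/396067 = -17*I*√12818715/500780280 + 363365/396067 = 363365/396067 - 17*I*√12818715/500780280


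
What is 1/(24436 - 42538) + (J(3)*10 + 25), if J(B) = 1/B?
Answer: 170963/6034 ≈ 28.333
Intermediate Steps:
J(B) = 1/B
1/(24436 - 42538) + (J(3)*10 + 25) = 1/(24436 - 42538) + (10/3 + 25) = 1/(-18102) + ((1/3)*10 + 25) = -1/18102 + (10/3 + 25) = -1/18102 + 85/3 = 170963/6034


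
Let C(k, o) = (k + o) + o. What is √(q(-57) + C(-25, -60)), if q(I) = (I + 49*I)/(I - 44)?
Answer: I*√1191295/101 ≈ 10.807*I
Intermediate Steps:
q(I) = 50*I/(-44 + I) (q(I) = (50*I)/(-44 + I) = 50*I/(-44 + I))
C(k, o) = k + 2*o
√(q(-57) + C(-25, -60)) = √(50*(-57)/(-44 - 57) + (-25 + 2*(-60))) = √(50*(-57)/(-101) + (-25 - 120)) = √(50*(-57)*(-1/101) - 145) = √(2850/101 - 145) = √(-11795/101) = I*√1191295/101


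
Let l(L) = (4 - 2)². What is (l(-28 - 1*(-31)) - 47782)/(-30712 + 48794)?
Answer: -23889/9041 ≈ -2.6423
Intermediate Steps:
l(L) = 4 (l(L) = 2² = 4)
(l(-28 - 1*(-31)) - 47782)/(-30712 + 48794) = (4 - 47782)/(-30712 + 48794) = -47778/18082 = -47778*1/18082 = -23889/9041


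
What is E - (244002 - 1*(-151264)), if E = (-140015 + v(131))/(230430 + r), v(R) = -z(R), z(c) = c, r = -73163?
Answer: -62162438168/157267 ≈ -3.9527e+5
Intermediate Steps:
v(R) = -R
E = -140146/157267 (E = (-140015 - 1*131)/(230430 - 73163) = (-140015 - 131)/157267 = -140146*1/157267 = -140146/157267 ≈ -0.89113)
E - (244002 - 1*(-151264)) = -140146/157267 - (244002 - 1*(-151264)) = -140146/157267 - (244002 + 151264) = -140146/157267 - 1*395266 = -140146/157267 - 395266 = -62162438168/157267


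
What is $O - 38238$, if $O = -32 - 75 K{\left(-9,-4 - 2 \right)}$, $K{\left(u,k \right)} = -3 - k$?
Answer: $-38495$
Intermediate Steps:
$O = -257$ ($O = -32 - 75 \left(-3 - \left(-4 - 2\right)\right) = -32 - 75 \left(-3 - -6\right) = -32 - 75 \left(-3 + 6\right) = -32 - 225 = -257$)
$O - 38238 = -257 - 38238 = -38495$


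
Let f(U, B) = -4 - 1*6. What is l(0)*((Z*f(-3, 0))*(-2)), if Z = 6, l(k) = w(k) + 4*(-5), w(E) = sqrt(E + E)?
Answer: -2400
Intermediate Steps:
w(E) = sqrt(2)*sqrt(E) (w(E) = sqrt(2*E) = sqrt(2)*sqrt(E))
l(k) = -20 + sqrt(2)*sqrt(k) (l(k) = sqrt(2)*sqrt(k) + 4*(-5) = sqrt(2)*sqrt(k) - 20 = -20 + sqrt(2)*sqrt(k))
f(U, B) = -10 (f(U, B) = -4 - 6 = -10)
l(0)*((Z*f(-3, 0))*(-2)) = (-20 + sqrt(2)*sqrt(0))*((6*(-10))*(-2)) = (-20 + sqrt(2)*0)*(-60*(-2)) = (-20 + 0)*120 = -20*120 = -2400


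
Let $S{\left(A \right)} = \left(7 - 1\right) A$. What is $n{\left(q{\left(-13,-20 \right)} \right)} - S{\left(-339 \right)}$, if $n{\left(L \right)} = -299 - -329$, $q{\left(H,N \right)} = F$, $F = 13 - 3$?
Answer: $2064$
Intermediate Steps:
$F = 10$ ($F = 13 - 3 = 10$)
$q{\left(H,N \right)} = 10$
$S{\left(A \right)} = 6 A$
$n{\left(L \right)} = 30$ ($n{\left(L \right)} = -299 + 329 = 30$)
$n{\left(q{\left(-13,-20 \right)} \right)} - S{\left(-339 \right)} = 30 - 6 \left(-339\right) = 30 - -2034 = 30 + 2034 = 2064$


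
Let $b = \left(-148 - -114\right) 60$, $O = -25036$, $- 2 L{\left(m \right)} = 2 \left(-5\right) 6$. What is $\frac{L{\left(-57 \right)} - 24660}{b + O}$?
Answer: $\frac{12315}{13538} \approx 0.90966$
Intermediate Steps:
$L{\left(m \right)} = 30$ ($L{\left(m \right)} = - \frac{2 \left(-5\right) 6}{2} = - \frac{\left(-10\right) 6}{2} = \left(- \frac{1}{2}\right) \left(-60\right) = 30$)
$b = -2040$ ($b = \left(-148 + 114\right) 60 = \left(-34\right) 60 = -2040$)
$\frac{L{\left(-57 \right)} - 24660}{b + O} = \frac{30 - 24660}{-2040 - 25036} = - \frac{24630}{-27076} = \left(-24630\right) \left(- \frac{1}{27076}\right) = \frac{12315}{13538}$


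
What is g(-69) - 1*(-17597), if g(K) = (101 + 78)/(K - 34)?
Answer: 1812312/103 ≈ 17595.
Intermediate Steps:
g(K) = 179/(-34 + K)
g(-69) - 1*(-17597) = 179/(-34 - 69) - 1*(-17597) = 179/(-103) + 17597 = 179*(-1/103) + 17597 = -179/103 + 17597 = 1812312/103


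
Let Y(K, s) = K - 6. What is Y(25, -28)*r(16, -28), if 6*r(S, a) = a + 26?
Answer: -19/3 ≈ -6.3333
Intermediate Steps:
r(S, a) = 13/3 + a/6 (r(S, a) = (a + 26)/6 = (26 + a)/6 = 13/3 + a/6)
Y(K, s) = -6 + K
Y(25, -28)*r(16, -28) = (-6 + 25)*(13/3 + (⅙)*(-28)) = 19*(13/3 - 14/3) = 19*(-⅓) = -19/3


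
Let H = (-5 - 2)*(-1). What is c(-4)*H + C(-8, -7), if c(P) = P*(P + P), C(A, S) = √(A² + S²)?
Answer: 224 + √113 ≈ 234.63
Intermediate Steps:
H = 7 (H = -7*(-1) = 7)
c(P) = 2*P² (c(P) = P*(2*P) = 2*P²)
c(-4)*H + C(-8, -7) = (2*(-4)²)*7 + √((-8)² + (-7)²) = (2*16)*7 + √(64 + 49) = 32*7 + √113 = 224 + √113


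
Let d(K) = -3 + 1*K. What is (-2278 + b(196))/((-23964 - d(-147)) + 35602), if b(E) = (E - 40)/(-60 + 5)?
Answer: -62723/324170 ≈ -0.19349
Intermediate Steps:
d(K) = -3 + K
b(E) = 8/11 - E/55 (b(E) = (-40 + E)/(-55) = (-40 + E)*(-1/55) = 8/11 - E/55)
(-2278 + b(196))/((-23964 - d(-147)) + 35602) = (-2278 + (8/11 - 1/55*196))/((-23964 - (-3 - 147)) + 35602) = (-2278 + (8/11 - 196/55))/((-23964 - 1*(-150)) + 35602) = (-2278 - 156/55)/((-23964 + 150) + 35602) = -125446/(55*(-23814 + 35602)) = -125446/55/11788 = -125446/55*1/11788 = -62723/324170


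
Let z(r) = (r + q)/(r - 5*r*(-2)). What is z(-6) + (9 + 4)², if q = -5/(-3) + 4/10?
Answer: 167369/990 ≈ 169.06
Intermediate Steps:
q = 31/15 (q = -5*(-⅓) + 4*(⅒) = 5/3 + ⅖ = 31/15 ≈ 2.0667)
z(r) = (31/15 + r)/(11*r) (z(r) = (r + 31/15)/(r - 5*r*(-2)) = (31/15 + r)/(r + 10*r) = (31/15 + r)/((11*r)) = (31/15 + r)*(1/(11*r)) = (31/15 + r)/(11*r))
z(-6) + (9 + 4)² = (1/165)*(31 + 15*(-6))/(-6) + (9 + 4)² = (1/165)*(-⅙)*(31 - 90) + 13² = (1/165)*(-⅙)*(-59) + 169 = 59/990 + 169 = 167369/990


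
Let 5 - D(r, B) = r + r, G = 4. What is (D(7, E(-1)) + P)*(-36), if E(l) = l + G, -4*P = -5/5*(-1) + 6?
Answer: 387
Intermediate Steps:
P = -7/4 (P = -(-5/5*(-1) + 6)/4 = -(-5*⅕*(-1) + 6)/4 = -(-1*(-1) + 6)/4 = -(1 + 6)/4 = -¼*7 = -7/4 ≈ -1.7500)
E(l) = 4 + l (E(l) = l + 4 = 4 + l)
D(r, B) = 5 - 2*r (D(r, B) = 5 - (r + r) = 5 - 2*r)
(D(7, E(-1)) + P)*(-36) = ((5 - 2*7) - 7/4)*(-36) = ((5 - 14) - 7/4)*(-36) = (-9 - 7/4)*(-36) = -43/4*(-36) = 387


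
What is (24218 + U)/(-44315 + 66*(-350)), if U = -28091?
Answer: 3873/67415 ≈ 0.057450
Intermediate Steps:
(24218 + U)/(-44315 + 66*(-350)) = (24218 - 28091)/(-44315 + 66*(-350)) = -3873/(-44315 - 23100) = -3873/(-67415) = -3873*(-1/67415) = 3873/67415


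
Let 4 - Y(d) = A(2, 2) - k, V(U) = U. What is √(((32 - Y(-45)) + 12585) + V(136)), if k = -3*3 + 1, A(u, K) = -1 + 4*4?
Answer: 2*√3193 ≈ 113.01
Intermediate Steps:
A(u, K) = 15 (A(u, K) = -1 + 16 = 15)
k = -8 (k = -9 + 1 = -8)
Y(d) = -19 (Y(d) = 4 - (15 - 1*(-8)) = 4 - (15 + 8) = 4 - 1*23 = 4 - 23 = -19)
√(((32 - Y(-45)) + 12585) + V(136)) = √(((32 - 1*(-19)) + 12585) + 136) = √(((32 + 19) + 12585) + 136) = √((51 + 12585) + 136) = √(12636 + 136) = √12772 = 2*√3193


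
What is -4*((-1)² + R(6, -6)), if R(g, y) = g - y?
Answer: -52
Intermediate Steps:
-4*((-1)² + R(6, -6)) = -4*((-1)² + (6 - 1*(-6))) = -4*(1 + (6 + 6)) = -4*(1 + 12) = -4*13 = -52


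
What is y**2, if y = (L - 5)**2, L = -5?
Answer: 10000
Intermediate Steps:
y = 100 (y = (-5 - 5)**2 = (-10)**2 = 100)
y**2 = 100**2 = 10000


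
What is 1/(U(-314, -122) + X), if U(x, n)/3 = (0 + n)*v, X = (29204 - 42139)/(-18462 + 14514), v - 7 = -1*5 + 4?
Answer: -3948/8656873 ≈ -0.00045605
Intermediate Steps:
v = 6 (v = 7 + (-1*5 + 4) = 7 + (-5 + 4) = 7 - 1 = 6)
X = 12935/3948 (X = -12935/(-3948) = -12935*(-1/3948) = 12935/3948 ≈ 3.2763)
U(x, n) = 18*n (U(x, n) = 3*((0 + n)*6) = 3*(n*6) = 3*(6*n) = 18*n)
1/(U(-314, -122) + X) = 1/(18*(-122) + 12935/3948) = 1/(-2196 + 12935/3948) = 1/(-8656873/3948) = -3948/8656873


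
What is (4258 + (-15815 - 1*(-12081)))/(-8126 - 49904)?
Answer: -262/29015 ≈ -0.0090298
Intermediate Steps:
(4258 + (-15815 - 1*(-12081)))/(-8126 - 49904) = (4258 + (-15815 + 12081))/(-58030) = (4258 - 3734)*(-1/58030) = 524*(-1/58030) = -262/29015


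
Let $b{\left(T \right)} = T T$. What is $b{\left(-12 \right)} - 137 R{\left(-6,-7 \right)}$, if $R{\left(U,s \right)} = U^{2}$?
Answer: $-4788$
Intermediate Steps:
$b{\left(T \right)} = T^{2}$
$b{\left(-12 \right)} - 137 R{\left(-6,-7 \right)} = \left(-12\right)^{2} - 137 \left(-6\right)^{2} = 144 - 4932 = -4788$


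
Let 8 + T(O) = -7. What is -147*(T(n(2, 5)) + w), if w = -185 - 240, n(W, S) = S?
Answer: 64680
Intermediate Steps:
T(O) = -15 (T(O) = -8 - 7 = -15)
w = -425
-147*(T(n(2, 5)) + w) = -147*(-15 - 425) = -147*(-440) = 64680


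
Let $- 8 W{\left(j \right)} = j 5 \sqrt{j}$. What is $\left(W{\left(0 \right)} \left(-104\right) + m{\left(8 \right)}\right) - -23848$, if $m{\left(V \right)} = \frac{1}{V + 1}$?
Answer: $\frac{214633}{9} \approx 23848.0$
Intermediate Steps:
$m{\left(V \right)} = \frac{1}{1 + V}$
$W{\left(j \right)} = - \frac{5 j^{\frac{3}{2}}}{8}$ ($W{\left(j \right)} = - \frac{j 5 \sqrt{j}}{8} = - \frac{5 j \sqrt{j}}{8} = - \frac{5 j^{\frac{3}{2}}}{8}$)
$\left(W{\left(0 \right)} \left(-104\right) + m{\left(8 \right)}\right) - -23848 = \left(- \frac{5 \cdot 0^{\frac{3}{2}}}{8} \left(-104\right) + \frac{1}{1 + 8}\right) - -23848 = \left(\left(- \frac{5}{8}\right) 0 \left(-104\right) + \frac{1}{9}\right) + 23848 = \left(0 \left(-104\right) + \frac{1}{9}\right) + 23848 = \left(0 + \frac{1}{9}\right) + 23848 = \frac{1}{9} + 23848 = \frac{214633}{9}$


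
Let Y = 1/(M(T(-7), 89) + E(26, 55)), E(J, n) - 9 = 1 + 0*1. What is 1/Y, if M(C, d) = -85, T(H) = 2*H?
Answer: -75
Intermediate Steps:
E(J, n) = 10 (E(J, n) = 9 + (1 + 0*1) = 9 + (1 + 0) = 9 + 1 = 10)
Y = -1/75 (Y = 1/(-85 + 10) = 1/(-75) = -1/75 ≈ -0.013333)
1/Y = 1/(-1/75) = -75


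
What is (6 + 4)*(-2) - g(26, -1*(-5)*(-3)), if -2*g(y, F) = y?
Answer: -7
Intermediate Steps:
g(y, F) = -y/2
(6 + 4)*(-2) - g(26, -1*(-5)*(-3)) = (6 + 4)*(-2) - (-1)*26/2 = 10*(-2) - 1*(-13) = -20 + 13 = -7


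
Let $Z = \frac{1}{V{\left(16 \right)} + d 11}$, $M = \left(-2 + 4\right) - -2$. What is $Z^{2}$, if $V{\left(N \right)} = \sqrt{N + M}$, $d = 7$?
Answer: $\frac{5949}{34916281} - \frac{308 \sqrt{5}}{34916281} \approx 0.00015065$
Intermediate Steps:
$M = 4$ ($M = 2 + 2 = 4$)
$V{\left(N \right)} = \sqrt{4 + N}$ ($V{\left(N \right)} = \sqrt{N + 4} = \sqrt{4 + N}$)
$Z = \frac{1}{77 + 2 \sqrt{5}}$ ($Z = \frac{1}{\sqrt{4 + 16} + 7 \cdot 11} = \frac{1}{\sqrt{20} + 77} = \frac{1}{2 \sqrt{5} + 77} = \frac{1}{77 + 2 \sqrt{5}} \approx 0.012274$)
$Z^{2} = \left(\frac{77}{5909} - \frac{2 \sqrt{5}}{5909}\right)^{2}$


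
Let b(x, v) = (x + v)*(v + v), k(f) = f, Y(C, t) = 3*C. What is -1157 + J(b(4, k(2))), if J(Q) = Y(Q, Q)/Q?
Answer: -1154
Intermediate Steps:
b(x, v) = 2*v*(v + x) (b(x, v) = (v + x)*(2*v) = 2*v*(v + x))
J(Q) = 3 (J(Q) = (3*Q)/Q = 3)
-1157 + J(b(4, k(2))) = -1157 + 3 = -1154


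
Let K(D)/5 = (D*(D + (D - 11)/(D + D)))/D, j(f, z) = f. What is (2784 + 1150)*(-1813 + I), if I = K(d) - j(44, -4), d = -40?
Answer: -64637587/8 ≈ -8.0797e+6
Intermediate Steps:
K(D) = 5*D + 5*(-11 + D)/(2*D) (K(D) = 5*((D*(D + (D - 11)/(D + D)))/D) = 5*((D*(D + (-11 + D)/((2*D))))/D) = 5*((D*(D + (-11 + D)*(1/(2*D))))/D) = 5*((D*(D + (-11 + D)/(2*D)))/D) = 5*(D + (-11 + D)/(2*D)) = 5*D + 5*(-11 + D)/(2*D))
I = -3853/16 (I = (5/2 + 5*(-40) - 55/2/(-40)) - 1*44 = (5/2 - 200 - 55/2*(-1/40)) - 44 = (5/2 - 200 + 11/16) - 44 = -3149/16 - 44 = -3853/16 ≈ -240.81)
(2784 + 1150)*(-1813 + I) = (2784 + 1150)*(-1813 - 3853/16) = 3934*(-32861/16) = -64637587/8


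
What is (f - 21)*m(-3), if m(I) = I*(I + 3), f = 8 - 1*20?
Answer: 0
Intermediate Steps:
f = -12 (f = 8 - 20 = -12)
m(I) = I*(3 + I)
(f - 21)*m(-3) = (-12 - 21)*(-3*(3 - 3)) = -(-99)*0 = -33*0 = 0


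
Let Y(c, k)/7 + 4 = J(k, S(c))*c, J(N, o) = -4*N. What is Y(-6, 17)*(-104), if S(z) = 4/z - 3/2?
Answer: -294112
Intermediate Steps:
S(z) = -3/2 + 4/z (S(z) = 4/z - 3*½ = 4/z - 3/2 = -3/2 + 4/z)
Y(c, k) = -28 - 28*c*k (Y(c, k) = -28 + 7*((-4*k)*c) = -28 + 7*(-4*c*k) = -28 - 28*c*k)
Y(-6, 17)*(-104) = (-28 - 28*(-6)*17)*(-104) = (-28 + 2856)*(-104) = 2828*(-104) = -294112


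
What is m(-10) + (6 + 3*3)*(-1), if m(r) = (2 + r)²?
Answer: 49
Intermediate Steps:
m(-10) + (6 + 3*3)*(-1) = (2 - 10)² + (6 + 3*3)*(-1) = (-8)² + (6 + 9)*(-1) = 64 + 15*(-1) = 64 - 15 = 49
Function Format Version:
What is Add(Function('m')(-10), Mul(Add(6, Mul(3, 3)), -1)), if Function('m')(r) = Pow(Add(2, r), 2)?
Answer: 49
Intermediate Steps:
Add(Function('m')(-10), Mul(Add(6, Mul(3, 3)), -1)) = Add(Pow(Add(2, -10), 2), Mul(Add(6, Mul(3, 3)), -1)) = Add(Pow(-8, 2), Mul(Add(6, 9), -1)) = Add(64, Mul(15, -1)) = Add(64, -15) = 49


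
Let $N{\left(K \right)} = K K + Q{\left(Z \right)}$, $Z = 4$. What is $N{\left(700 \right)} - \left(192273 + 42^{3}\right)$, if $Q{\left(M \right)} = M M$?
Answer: $223655$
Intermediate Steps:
$Q{\left(M \right)} = M^{2}$
$N{\left(K \right)} = 16 + K^{2}$ ($N{\left(K \right)} = K K + 4^{2} = K^{2} + 16 = 16 + K^{2}$)
$N{\left(700 \right)} - \left(192273 + 42^{3}\right) = \left(16 + 700^{2}\right) - \left(192273 + 42^{3}\right) = \left(16 + 490000\right) - \left(192273 + 74088\right) = 490016 - 266361 = 223655$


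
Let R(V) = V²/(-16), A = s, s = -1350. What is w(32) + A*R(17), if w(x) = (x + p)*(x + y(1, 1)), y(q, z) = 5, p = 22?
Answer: 211059/8 ≈ 26382.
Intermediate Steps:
w(x) = (5 + x)*(22 + x) (w(x) = (x + 22)*(x + 5) = (22 + x)*(5 + x) = (5 + x)*(22 + x))
A = -1350
R(V) = -V²/16
w(32) + A*R(17) = (110 + 32² + 27*32) - (-675)*17²/8 = (110 + 1024 + 864) - (-675)*289/8 = 1998 - 1350*(-289/16) = 1998 + 195075/8 = 211059/8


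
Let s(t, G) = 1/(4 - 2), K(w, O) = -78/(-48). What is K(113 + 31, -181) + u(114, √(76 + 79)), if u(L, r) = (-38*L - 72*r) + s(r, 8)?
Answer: -34639/8 - 72*√155 ≈ -5226.3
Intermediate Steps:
K(w, O) = 13/8 (K(w, O) = -78*(-1/48) = 13/8)
s(t, G) = ½ (s(t, G) = 1/2 = ½)
u(L, r) = ½ - 72*r - 38*L (u(L, r) = (-38*L - 72*r) + ½ = (-72*r - 38*L) + ½ = ½ - 72*r - 38*L)
K(113 + 31, -181) + u(114, √(76 + 79)) = 13/8 + (½ - 72*√(76 + 79) - 38*114) = 13/8 + (½ - 72*√155 - 4332) = 13/8 + (-8663/2 - 72*√155) = -34639/8 - 72*√155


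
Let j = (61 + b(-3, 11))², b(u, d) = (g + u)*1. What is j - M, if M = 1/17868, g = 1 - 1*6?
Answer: 50191211/17868 ≈ 2809.0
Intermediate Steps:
g = -5 (g = 1 - 6 = -5)
b(u, d) = -5 + u (b(u, d) = (-5 + u)*1 = -5 + u)
M = 1/17868 ≈ 5.5966e-5
j = 2809 (j = (61 + (-5 - 3))² = (61 - 8)² = 53² = 2809)
j - M = 2809 - 1*1/17868 = 2809 - 1/17868 = 50191211/17868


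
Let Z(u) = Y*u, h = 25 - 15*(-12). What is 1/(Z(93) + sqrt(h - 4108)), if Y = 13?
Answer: 403/488528 - I*sqrt(3903)/1465584 ≈ 0.00082493 - 4.2627e-5*I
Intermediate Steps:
h = 205 (h = 25 + 180 = 205)
Z(u) = 13*u
1/(Z(93) + sqrt(h - 4108)) = 1/(13*93 + sqrt(205 - 4108)) = 1/(1209 + sqrt(-3903)) = 1/(1209 + I*sqrt(3903))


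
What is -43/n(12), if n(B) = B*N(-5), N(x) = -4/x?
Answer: -215/48 ≈ -4.4792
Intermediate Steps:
n(B) = 4*B/5 (n(B) = B*(-4/(-5)) = B*(-4*(-⅕)) = B*(⅘) = 4*B/5)
-43/n(12) = -43/((⅘)*12) = -43/48/5 = -43*5/48 = -215/48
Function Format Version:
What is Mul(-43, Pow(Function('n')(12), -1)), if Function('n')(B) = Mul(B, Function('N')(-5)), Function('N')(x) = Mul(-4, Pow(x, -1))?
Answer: Rational(-215, 48) ≈ -4.4792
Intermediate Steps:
Function('n')(B) = Mul(Rational(4, 5), B) (Function('n')(B) = Mul(B, Mul(-4, Pow(-5, -1))) = Mul(B, Mul(-4, Rational(-1, 5))) = Mul(B, Rational(4, 5)) = Mul(Rational(4, 5), B))
Mul(-43, Pow(Function('n')(12), -1)) = Mul(-43, Pow(Mul(Rational(4, 5), 12), -1)) = Mul(-43, Pow(Rational(48, 5), -1)) = Mul(-43, Rational(5, 48)) = Rational(-215, 48)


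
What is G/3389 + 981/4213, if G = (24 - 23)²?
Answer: 3328822/14277857 ≈ 0.23315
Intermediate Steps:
G = 1 (G = 1² = 1)
G/3389 + 981/4213 = 1/3389 + 981/4213 = 3328822/14277857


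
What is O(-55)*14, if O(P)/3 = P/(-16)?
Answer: 1155/8 ≈ 144.38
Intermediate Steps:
O(P) = -3*P/16 (O(P) = 3*(P/(-16)) = 3*(P*(-1/16)) = 3*(-P/16) = -3*P/16)
O(-55)*14 = -3/16*(-55)*14 = (165/16)*14 = 1155/8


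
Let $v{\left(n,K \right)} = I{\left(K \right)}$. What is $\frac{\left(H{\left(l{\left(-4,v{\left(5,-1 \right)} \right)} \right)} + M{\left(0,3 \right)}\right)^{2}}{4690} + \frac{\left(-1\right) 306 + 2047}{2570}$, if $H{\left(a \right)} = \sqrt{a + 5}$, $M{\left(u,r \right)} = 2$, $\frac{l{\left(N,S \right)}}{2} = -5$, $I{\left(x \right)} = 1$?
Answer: $\frac{408136}{602665} + \frac{2 i \sqrt{5}}{2345} \approx 0.67722 + 0.0019071 i$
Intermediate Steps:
$v{\left(n,K \right)} = 1$
$l{\left(N,S \right)} = -10$ ($l{\left(N,S \right)} = 2 \left(-5\right) = -10$)
$H{\left(a \right)} = \sqrt{5 + a}$
$\frac{\left(H{\left(l{\left(-4,v{\left(5,-1 \right)} \right)} \right)} + M{\left(0,3 \right)}\right)^{2}}{4690} + \frac{\left(-1\right) 306 + 2047}{2570} = \frac{\left(\sqrt{5 - 10} + 2\right)^{2}}{4690} + \frac{\left(-1\right) 306 + 2047}{2570} = \left(\sqrt{-5} + 2\right)^{2} \cdot \frac{1}{4690} + \left(-306 + 2047\right) \frac{1}{2570} = \left(i \sqrt{5} + 2\right)^{2} \cdot \frac{1}{4690} + 1741 \cdot \frac{1}{2570} = \left(2 + i \sqrt{5}\right)^{2} \cdot \frac{1}{4690} + \frac{1741}{2570} = \frac{\left(2 + i \sqrt{5}\right)^{2}}{4690} + \frac{1741}{2570} = \frac{1741}{2570} + \frac{\left(2 + i \sqrt{5}\right)^{2}}{4690}$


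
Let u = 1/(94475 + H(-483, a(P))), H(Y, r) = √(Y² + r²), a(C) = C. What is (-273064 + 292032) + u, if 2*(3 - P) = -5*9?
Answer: 677179731159124/35701166743 - 6*√103973/35701166743 ≈ 18968.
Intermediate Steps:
P = 51/2 (P = 3 - (-5)*9/2 = 3 - ½*(-45) = 3 + 45/2 = 51/2 ≈ 25.500)
u = 1/(94475 + 3*√103973/2) (u = 1/(94475 + √((-483)² + (51/2)²)) = 1/(94475 + √(233289 + 2601/4)) = 1/(94475 + √(935757/4)) = 1/(94475 + 3*√103973/2) ≈ 1.0531e-5)
(-273064 + 292032) + u = (-273064 + 292032) + (377900/35701166743 - 6*√103973/35701166743) = 18968 + (377900/35701166743 - 6*√103973/35701166743) = 677179731159124/35701166743 - 6*√103973/35701166743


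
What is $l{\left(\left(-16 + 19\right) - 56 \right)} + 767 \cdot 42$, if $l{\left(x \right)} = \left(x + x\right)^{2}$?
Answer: $43450$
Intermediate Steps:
$l{\left(x \right)} = 4 x^{2}$ ($l{\left(x \right)} = \left(2 x\right)^{2} = 4 x^{2}$)
$l{\left(\left(-16 + 19\right) - 56 \right)} + 767 \cdot 42 = 4 \left(\left(-16 + 19\right) - 56\right)^{2} + 767 \cdot 42 = 4 \left(3 - 56\right)^{2} + 32214 = 4 \left(-53\right)^{2} + 32214 = 4 \cdot 2809 + 32214 = 11236 + 32214 = 43450$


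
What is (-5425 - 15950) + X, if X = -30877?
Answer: -52252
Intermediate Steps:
(-5425 - 15950) + X = (-5425 - 15950) - 30877 = -21375 - 30877 = -52252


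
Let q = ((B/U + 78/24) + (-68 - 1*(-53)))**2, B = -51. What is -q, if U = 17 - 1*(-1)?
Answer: -30625/144 ≈ -212.67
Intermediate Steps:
U = 18 (U = 17 + 1 = 18)
q = 30625/144 (q = ((-51/18 + 78/24) + (-68 - 1*(-53)))**2 = ((-51*1/18 + 78*(1/24)) + (-68 + 53))**2 = ((-17/6 + 13/4) - 15)**2 = (5/12 - 15)**2 = (-175/12)**2 = 30625/144 ≈ 212.67)
-q = -1*30625/144 = -30625/144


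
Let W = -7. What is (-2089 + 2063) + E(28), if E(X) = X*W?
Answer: -222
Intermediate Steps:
E(X) = -7*X (E(X) = X*(-7) = -7*X)
(-2089 + 2063) + E(28) = (-2089 + 2063) - 7*28 = -26 - 196 = -222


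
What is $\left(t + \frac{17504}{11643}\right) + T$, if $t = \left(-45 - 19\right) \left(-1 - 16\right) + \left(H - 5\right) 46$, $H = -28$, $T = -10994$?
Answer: $- \frac{132992128}{11643} \approx -11423.0$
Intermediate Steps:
$t = -430$ ($t = \left(-45 - 19\right) \left(-1 - 16\right) + \left(-28 - 5\right) 46 = \left(-64\right) \left(-17\right) + \left(-28 - 5\right) 46 = 1088 - 1518 = -430$)
$\left(t + \frac{17504}{11643}\right) + T = \left(-430 + \frac{17504}{11643}\right) - 10994 = - \frac{4988986}{11643} - 10994 = - \frac{132992128}{11643}$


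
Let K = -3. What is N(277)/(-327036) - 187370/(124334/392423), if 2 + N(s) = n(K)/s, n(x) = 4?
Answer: -1665213221068169005/2815822311162 ≈ -5.9138e+5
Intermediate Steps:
N(s) = -2 + 4/s
N(277)/(-327036) - 187370/(124334/392423) = (-2 + 4/277)/(-327036) - 187370/(124334/392423) = (-2 + 4*(1/277))*(-1/327036) - 187370/(124334*(1/392423)) = (-2 + 4/277)*(-1/327036) - 187370/124334/392423 = -550/277*(-1/327036) - 187370*392423/124334 = 275/45294486 - 36764148755/62167 = -1665213221068169005/2815822311162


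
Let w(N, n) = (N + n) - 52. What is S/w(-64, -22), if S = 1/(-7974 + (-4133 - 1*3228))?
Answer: 1/2116230 ≈ 4.7254e-7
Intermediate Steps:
w(N, n) = -52 + N + n
S = -1/15335 (S = 1/(-7974 + (-4133 - 3228)) = 1/(-7974 - 7361) = 1/(-15335) = -1/15335 ≈ -6.5210e-5)
S/w(-64, -22) = -1/(15335*(-52 - 64 - 22)) = -1/15335/(-138) = -1/15335*(-1/138) = 1/2116230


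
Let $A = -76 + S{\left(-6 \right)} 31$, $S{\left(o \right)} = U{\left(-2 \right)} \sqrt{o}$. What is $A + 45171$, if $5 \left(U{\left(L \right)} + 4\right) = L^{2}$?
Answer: $45095 - \frac{496 i \sqrt{6}}{5} \approx 45095.0 - 242.99 i$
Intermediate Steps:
$U{\left(L \right)} = -4 + \frac{L^{2}}{5}$
$S{\left(o \right)} = - \frac{16 \sqrt{o}}{5}$ ($S{\left(o \right)} = \left(-4 + \frac{\left(-2\right)^{2}}{5}\right) \sqrt{o} = \left(-4 + \frac{1}{5} \cdot 4\right) \sqrt{o} = \left(-4 + \frac{4}{5}\right) \sqrt{o} = - \frac{16 \sqrt{o}}{5}$)
$A = -76 - \frac{496 i \sqrt{6}}{5}$ ($A = -76 + - \frac{16 \sqrt{-6}}{5} \cdot 31 = -76 + - \frac{16 i \sqrt{6}}{5} \cdot 31 = -76 - \frac{496 i \sqrt{6}}{5} \approx -76.0 - 242.99 i$)
$A + 45171 = \left(-76 - \frac{496 i \sqrt{6}}{5}\right) + 45171 = 45095 - \frac{496 i \sqrt{6}}{5}$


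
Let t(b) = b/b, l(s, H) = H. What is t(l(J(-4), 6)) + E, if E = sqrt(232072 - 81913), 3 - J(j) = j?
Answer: 1 + sqrt(150159) ≈ 388.50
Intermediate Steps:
J(j) = 3 - j
E = sqrt(150159) ≈ 387.50
t(b) = 1
t(l(J(-4), 6)) + E = 1 + sqrt(150159)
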